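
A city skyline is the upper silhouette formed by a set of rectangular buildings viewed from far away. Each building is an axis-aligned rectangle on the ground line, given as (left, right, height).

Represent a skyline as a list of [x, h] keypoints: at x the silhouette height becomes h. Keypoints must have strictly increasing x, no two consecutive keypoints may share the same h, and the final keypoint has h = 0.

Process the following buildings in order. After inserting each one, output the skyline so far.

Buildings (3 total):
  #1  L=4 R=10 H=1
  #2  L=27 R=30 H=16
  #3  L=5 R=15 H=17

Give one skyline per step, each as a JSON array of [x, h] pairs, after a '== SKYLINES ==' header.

== SKYLINES ==
[[4,1],[10,0]]
[[4,1],[10,0],[27,16],[30,0]]
[[4,1],[5,17],[15,0],[27,16],[30,0]]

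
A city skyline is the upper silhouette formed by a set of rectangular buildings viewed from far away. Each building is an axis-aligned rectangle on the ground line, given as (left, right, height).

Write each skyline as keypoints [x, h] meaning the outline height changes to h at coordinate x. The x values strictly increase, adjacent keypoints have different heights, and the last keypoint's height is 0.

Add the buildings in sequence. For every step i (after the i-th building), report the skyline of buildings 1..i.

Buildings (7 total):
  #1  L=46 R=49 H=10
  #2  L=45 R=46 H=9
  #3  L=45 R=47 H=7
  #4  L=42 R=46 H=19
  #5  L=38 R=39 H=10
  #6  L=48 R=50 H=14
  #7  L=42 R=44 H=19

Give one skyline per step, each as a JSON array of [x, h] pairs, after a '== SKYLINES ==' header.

== SKYLINES ==
[[46,10],[49,0]]
[[45,9],[46,10],[49,0]]
[[45,9],[46,10],[49,0]]
[[42,19],[46,10],[49,0]]
[[38,10],[39,0],[42,19],[46,10],[49,0]]
[[38,10],[39,0],[42,19],[46,10],[48,14],[50,0]]
[[38,10],[39,0],[42,19],[46,10],[48,14],[50,0]]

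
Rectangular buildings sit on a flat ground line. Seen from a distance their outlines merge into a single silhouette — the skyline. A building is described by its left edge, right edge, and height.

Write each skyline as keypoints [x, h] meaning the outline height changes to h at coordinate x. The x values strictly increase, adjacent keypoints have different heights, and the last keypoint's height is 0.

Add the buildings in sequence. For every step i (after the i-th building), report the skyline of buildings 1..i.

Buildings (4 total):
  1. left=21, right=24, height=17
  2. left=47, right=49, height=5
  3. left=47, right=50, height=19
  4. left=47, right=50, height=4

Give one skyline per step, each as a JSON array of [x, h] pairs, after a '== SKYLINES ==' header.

== SKYLINES ==
[[21,17],[24,0]]
[[21,17],[24,0],[47,5],[49,0]]
[[21,17],[24,0],[47,19],[50,0]]
[[21,17],[24,0],[47,19],[50,0]]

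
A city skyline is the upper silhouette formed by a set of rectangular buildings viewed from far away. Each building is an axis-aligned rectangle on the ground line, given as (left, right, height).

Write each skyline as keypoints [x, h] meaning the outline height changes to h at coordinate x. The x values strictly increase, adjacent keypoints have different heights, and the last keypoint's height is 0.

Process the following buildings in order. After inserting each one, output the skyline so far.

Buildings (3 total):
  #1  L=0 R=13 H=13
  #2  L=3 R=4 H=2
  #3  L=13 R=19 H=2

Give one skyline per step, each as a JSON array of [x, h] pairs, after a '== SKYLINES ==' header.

== SKYLINES ==
[[0,13],[13,0]]
[[0,13],[13,0]]
[[0,13],[13,2],[19,0]]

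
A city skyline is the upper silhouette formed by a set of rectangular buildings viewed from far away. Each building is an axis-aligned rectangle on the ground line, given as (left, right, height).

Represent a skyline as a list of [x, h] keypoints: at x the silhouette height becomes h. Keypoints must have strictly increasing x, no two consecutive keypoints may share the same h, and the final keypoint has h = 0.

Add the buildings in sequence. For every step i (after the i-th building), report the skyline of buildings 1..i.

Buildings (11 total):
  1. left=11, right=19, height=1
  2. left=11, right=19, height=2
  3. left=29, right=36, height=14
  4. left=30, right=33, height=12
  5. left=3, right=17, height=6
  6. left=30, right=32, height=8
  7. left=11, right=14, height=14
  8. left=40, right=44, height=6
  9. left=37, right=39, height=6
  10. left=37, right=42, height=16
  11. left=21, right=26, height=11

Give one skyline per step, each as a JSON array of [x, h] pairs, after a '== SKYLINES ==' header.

== SKYLINES ==
[[11,1],[19,0]]
[[11,2],[19,0]]
[[11,2],[19,0],[29,14],[36,0]]
[[11,2],[19,0],[29,14],[36,0]]
[[3,6],[17,2],[19,0],[29,14],[36,0]]
[[3,6],[17,2],[19,0],[29,14],[36,0]]
[[3,6],[11,14],[14,6],[17,2],[19,0],[29,14],[36,0]]
[[3,6],[11,14],[14,6],[17,2],[19,0],[29,14],[36,0],[40,6],[44,0]]
[[3,6],[11,14],[14,6],[17,2],[19,0],[29,14],[36,0],[37,6],[39,0],[40,6],[44,0]]
[[3,6],[11,14],[14,6],[17,2],[19,0],[29,14],[36,0],[37,16],[42,6],[44,0]]
[[3,6],[11,14],[14,6],[17,2],[19,0],[21,11],[26,0],[29,14],[36,0],[37,16],[42,6],[44,0]]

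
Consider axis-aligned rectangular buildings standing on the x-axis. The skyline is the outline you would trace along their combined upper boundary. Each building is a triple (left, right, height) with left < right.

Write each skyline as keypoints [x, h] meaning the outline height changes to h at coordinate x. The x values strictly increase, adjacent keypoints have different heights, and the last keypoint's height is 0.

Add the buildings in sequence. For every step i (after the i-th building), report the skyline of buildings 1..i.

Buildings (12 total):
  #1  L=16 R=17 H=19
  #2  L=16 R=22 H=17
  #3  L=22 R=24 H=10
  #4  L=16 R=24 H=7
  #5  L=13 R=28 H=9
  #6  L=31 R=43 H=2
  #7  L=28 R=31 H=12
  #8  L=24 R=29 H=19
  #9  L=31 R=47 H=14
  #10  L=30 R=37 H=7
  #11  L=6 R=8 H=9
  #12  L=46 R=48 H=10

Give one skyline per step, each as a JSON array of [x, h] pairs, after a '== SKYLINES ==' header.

== SKYLINES ==
[[16,19],[17,0]]
[[16,19],[17,17],[22,0]]
[[16,19],[17,17],[22,10],[24,0]]
[[16,19],[17,17],[22,10],[24,0]]
[[13,9],[16,19],[17,17],[22,10],[24,9],[28,0]]
[[13,9],[16,19],[17,17],[22,10],[24,9],[28,0],[31,2],[43,0]]
[[13,9],[16,19],[17,17],[22,10],[24,9],[28,12],[31,2],[43,0]]
[[13,9],[16,19],[17,17],[22,10],[24,19],[29,12],[31,2],[43,0]]
[[13,9],[16,19],[17,17],[22,10],[24,19],[29,12],[31,14],[47,0]]
[[13,9],[16,19],[17,17],[22,10],[24,19],[29,12],[31,14],[47,0]]
[[6,9],[8,0],[13,9],[16,19],[17,17],[22,10],[24,19],[29,12],[31,14],[47,0]]
[[6,9],[8,0],[13,9],[16,19],[17,17],[22,10],[24,19],[29,12],[31,14],[47,10],[48,0]]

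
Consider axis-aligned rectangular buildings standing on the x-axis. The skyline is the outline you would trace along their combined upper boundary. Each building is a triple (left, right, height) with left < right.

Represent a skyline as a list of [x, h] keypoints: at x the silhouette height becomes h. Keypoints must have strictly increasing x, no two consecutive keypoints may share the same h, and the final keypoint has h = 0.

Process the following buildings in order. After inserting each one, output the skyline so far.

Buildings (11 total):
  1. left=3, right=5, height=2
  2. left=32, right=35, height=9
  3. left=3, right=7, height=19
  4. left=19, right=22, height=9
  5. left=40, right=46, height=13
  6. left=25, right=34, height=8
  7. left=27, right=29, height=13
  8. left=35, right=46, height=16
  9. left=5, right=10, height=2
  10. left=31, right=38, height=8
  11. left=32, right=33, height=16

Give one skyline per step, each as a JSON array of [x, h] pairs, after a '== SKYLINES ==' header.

== SKYLINES ==
[[3,2],[5,0]]
[[3,2],[5,0],[32,9],[35,0]]
[[3,19],[7,0],[32,9],[35,0]]
[[3,19],[7,0],[19,9],[22,0],[32,9],[35,0]]
[[3,19],[7,0],[19,9],[22,0],[32,9],[35,0],[40,13],[46,0]]
[[3,19],[7,0],[19,9],[22,0],[25,8],[32,9],[35,0],[40,13],[46,0]]
[[3,19],[7,0],[19,9],[22,0],[25,8],[27,13],[29,8],[32,9],[35,0],[40,13],[46,0]]
[[3,19],[7,0],[19,9],[22,0],[25,8],[27,13],[29,8],[32,9],[35,16],[46,0]]
[[3,19],[7,2],[10,0],[19,9],[22,0],[25,8],[27,13],[29,8],[32,9],[35,16],[46,0]]
[[3,19],[7,2],[10,0],[19,9],[22,0],[25,8],[27,13],[29,8],[32,9],[35,16],[46,0]]
[[3,19],[7,2],[10,0],[19,9],[22,0],[25,8],[27,13],[29,8],[32,16],[33,9],[35,16],[46,0]]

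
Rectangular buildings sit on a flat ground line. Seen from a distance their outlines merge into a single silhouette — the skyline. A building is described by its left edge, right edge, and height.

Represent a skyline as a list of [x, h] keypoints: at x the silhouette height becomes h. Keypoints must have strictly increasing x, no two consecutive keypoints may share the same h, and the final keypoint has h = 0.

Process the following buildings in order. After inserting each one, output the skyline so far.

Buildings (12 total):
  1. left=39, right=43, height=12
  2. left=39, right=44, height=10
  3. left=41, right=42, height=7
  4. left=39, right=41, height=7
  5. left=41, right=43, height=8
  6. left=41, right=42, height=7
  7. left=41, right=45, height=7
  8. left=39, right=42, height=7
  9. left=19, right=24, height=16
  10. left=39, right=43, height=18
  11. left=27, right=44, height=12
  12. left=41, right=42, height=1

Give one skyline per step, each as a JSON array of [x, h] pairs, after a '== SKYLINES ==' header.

== SKYLINES ==
[[39,12],[43,0]]
[[39,12],[43,10],[44,0]]
[[39,12],[43,10],[44,0]]
[[39,12],[43,10],[44,0]]
[[39,12],[43,10],[44,0]]
[[39,12],[43,10],[44,0]]
[[39,12],[43,10],[44,7],[45,0]]
[[39,12],[43,10],[44,7],[45,0]]
[[19,16],[24,0],[39,12],[43,10],[44,7],[45,0]]
[[19,16],[24,0],[39,18],[43,10],[44,7],[45,0]]
[[19,16],[24,0],[27,12],[39,18],[43,12],[44,7],[45,0]]
[[19,16],[24,0],[27,12],[39,18],[43,12],[44,7],[45,0]]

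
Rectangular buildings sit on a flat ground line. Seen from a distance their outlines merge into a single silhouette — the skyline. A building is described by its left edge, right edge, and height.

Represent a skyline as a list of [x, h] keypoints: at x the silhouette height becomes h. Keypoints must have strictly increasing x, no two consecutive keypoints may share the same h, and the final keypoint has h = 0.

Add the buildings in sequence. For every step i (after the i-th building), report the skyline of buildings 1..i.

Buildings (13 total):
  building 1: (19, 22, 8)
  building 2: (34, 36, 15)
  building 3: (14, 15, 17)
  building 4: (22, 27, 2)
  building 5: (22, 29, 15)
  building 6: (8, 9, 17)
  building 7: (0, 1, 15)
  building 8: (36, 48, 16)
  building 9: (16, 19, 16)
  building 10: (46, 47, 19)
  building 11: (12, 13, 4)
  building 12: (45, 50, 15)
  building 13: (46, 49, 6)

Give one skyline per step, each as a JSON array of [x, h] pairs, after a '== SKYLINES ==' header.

== SKYLINES ==
[[19,8],[22,0]]
[[19,8],[22,0],[34,15],[36,0]]
[[14,17],[15,0],[19,8],[22,0],[34,15],[36,0]]
[[14,17],[15,0],[19,8],[22,2],[27,0],[34,15],[36,0]]
[[14,17],[15,0],[19,8],[22,15],[29,0],[34,15],[36,0]]
[[8,17],[9,0],[14,17],[15,0],[19,8],[22,15],[29,0],[34,15],[36,0]]
[[0,15],[1,0],[8,17],[9,0],[14,17],[15,0],[19,8],[22,15],[29,0],[34,15],[36,0]]
[[0,15],[1,0],[8,17],[9,0],[14,17],[15,0],[19,8],[22,15],[29,0],[34,15],[36,16],[48,0]]
[[0,15],[1,0],[8,17],[9,0],[14,17],[15,0],[16,16],[19,8],[22,15],[29,0],[34,15],[36,16],[48,0]]
[[0,15],[1,0],[8,17],[9,0],[14,17],[15,0],[16,16],[19,8],[22,15],[29,0],[34,15],[36,16],[46,19],[47,16],[48,0]]
[[0,15],[1,0],[8,17],[9,0],[12,4],[13,0],[14,17],[15,0],[16,16],[19,8],[22,15],[29,0],[34,15],[36,16],[46,19],[47,16],[48,0]]
[[0,15],[1,0],[8,17],[9,0],[12,4],[13,0],[14,17],[15,0],[16,16],[19,8],[22,15],[29,0],[34,15],[36,16],[46,19],[47,16],[48,15],[50,0]]
[[0,15],[1,0],[8,17],[9,0],[12,4],[13,0],[14,17],[15,0],[16,16],[19,8],[22,15],[29,0],[34,15],[36,16],[46,19],[47,16],[48,15],[50,0]]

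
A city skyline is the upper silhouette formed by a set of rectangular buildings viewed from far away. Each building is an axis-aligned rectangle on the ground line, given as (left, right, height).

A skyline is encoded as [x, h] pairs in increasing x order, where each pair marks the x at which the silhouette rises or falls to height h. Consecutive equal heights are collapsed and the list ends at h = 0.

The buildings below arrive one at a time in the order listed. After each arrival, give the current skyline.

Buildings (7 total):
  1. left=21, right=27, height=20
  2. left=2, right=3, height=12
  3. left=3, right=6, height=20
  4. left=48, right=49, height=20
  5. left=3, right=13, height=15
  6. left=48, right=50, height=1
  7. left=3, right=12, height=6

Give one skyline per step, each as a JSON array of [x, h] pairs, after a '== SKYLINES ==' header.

== SKYLINES ==
[[21,20],[27,0]]
[[2,12],[3,0],[21,20],[27,0]]
[[2,12],[3,20],[6,0],[21,20],[27,0]]
[[2,12],[3,20],[6,0],[21,20],[27,0],[48,20],[49,0]]
[[2,12],[3,20],[6,15],[13,0],[21,20],[27,0],[48,20],[49,0]]
[[2,12],[3,20],[6,15],[13,0],[21,20],[27,0],[48,20],[49,1],[50,0]]
[[2,12],[3,20],[6,15],[13,0],[21,20],[27,0],[48,20],[49,1],[50,0]]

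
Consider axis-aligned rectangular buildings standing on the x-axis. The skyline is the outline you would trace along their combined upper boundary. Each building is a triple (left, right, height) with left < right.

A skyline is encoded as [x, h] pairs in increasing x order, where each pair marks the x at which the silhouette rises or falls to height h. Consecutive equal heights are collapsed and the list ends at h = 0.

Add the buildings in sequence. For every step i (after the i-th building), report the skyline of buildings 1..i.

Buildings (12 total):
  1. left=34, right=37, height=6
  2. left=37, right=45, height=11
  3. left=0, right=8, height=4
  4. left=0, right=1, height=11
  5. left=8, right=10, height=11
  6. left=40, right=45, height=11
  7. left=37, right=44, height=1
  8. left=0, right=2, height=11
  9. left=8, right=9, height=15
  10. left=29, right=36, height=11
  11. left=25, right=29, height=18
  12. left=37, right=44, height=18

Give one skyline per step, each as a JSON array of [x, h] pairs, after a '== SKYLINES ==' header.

== SKYLINES ==
[[34,6],[37,0]]
[[34,6],[37,11],[45,0]]
[[0,4],[8,0],[34,6],[37,11],[45,0]]
[[0,11],[1,4],[8,0],[34,6],[37,11],[45,0]]
[[0,11],[1,4],[8,11],[10,0],[34,6],[37,11],[45,0]]
[[0,11],[1,4],[8,11],[10,0],[34,6],[37,11],[45,0]]
[[0,11],[1,4],[8,11],[10,0],[34,6],[37,11],[45,0]]
[[0,11],[2,4],[8,11],[10,0],[34,6],[37,11],[45,0]]
[[0,11],[2,4],[8,15],[9,11],[10,0],[34,6],[37,11],[45,0]]
[[0,11],[2,4],[8,15],[9,11],[10,0],[29,11],[36,6],[37,11],[45,0]]
[[0,11],[2,4],[8,15],[9,11],[10,0],[25,18],[29,11],[36,6],[37,11],[45,0]]
[[0,11],[2,4],[8,15],[9,11],[10,0],[25,18],[29,11],[36,6],[37,18],[44,11],[45,0]]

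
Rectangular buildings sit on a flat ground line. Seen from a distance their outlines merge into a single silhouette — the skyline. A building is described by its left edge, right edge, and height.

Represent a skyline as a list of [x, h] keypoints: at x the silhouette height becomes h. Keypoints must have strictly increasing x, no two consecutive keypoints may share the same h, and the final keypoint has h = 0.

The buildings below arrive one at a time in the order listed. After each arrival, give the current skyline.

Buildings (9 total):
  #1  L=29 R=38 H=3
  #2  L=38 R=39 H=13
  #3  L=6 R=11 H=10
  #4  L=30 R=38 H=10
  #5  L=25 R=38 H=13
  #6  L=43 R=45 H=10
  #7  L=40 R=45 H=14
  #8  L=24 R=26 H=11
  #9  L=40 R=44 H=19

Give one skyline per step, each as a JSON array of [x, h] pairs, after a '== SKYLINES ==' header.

== SKYLINES ==
[[29,3],[38,0]]
[[29,3],[38,13],[39,0]]
[[6,10],[11,0],[29,3],[38,13],[39,0]]
[[6,10],[11,0],[29,3],[30,10],[38,13],[39,0]]
[[6,10],[11,0],[25,13],[39,0]]
[[6,10],[11,0],[25,13],[39,0],[43,10],[45,0]]
[[6,10],[11,0],[25,13],[39,0],[40,14],[45,0]]
[[6,10],[11,0],[24,11],[25,13],[39,0],[40,14],[45,0]]
[[6,10],[11,0],[24,11],[25,13],[39,0],[40,19],[44,14],[45,0]]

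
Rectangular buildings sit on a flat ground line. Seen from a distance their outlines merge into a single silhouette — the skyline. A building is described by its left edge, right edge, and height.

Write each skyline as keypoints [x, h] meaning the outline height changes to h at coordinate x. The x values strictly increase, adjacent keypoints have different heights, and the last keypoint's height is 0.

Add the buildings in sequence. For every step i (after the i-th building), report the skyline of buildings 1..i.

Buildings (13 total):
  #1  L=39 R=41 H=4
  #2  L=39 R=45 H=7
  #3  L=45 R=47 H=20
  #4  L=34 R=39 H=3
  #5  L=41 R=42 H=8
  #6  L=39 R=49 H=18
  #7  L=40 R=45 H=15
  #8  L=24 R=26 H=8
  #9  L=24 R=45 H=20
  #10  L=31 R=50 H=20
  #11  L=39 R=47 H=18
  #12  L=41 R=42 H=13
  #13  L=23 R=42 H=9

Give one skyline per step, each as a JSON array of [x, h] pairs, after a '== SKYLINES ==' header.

== SKYLINES ==
[[39,4],[41,0]]
[[39,7],[45,0]]
[[39,7],[45,20],[47,0]]
[[34,3],[39,7],[45,20],[47,0]]
[[34,3],[39,7],[41,8],[42,7],[45,20],[47,0]]
[[34,3],[39,18],[45,20],[47,18],[49,0]]
[[34,3],[39,18],[45,20],[47,18],[49,0]]
[[24,8],[26,0],[34,3],[39,18],[45,20],[47,18],[49,0]]
[[24,20],[47,18],[49,0]]
[[24,20],[50,0]]
[[24,20],[50,0]]
[[24,20],[50,0]]
[[23,9],[24,20],[50,0]]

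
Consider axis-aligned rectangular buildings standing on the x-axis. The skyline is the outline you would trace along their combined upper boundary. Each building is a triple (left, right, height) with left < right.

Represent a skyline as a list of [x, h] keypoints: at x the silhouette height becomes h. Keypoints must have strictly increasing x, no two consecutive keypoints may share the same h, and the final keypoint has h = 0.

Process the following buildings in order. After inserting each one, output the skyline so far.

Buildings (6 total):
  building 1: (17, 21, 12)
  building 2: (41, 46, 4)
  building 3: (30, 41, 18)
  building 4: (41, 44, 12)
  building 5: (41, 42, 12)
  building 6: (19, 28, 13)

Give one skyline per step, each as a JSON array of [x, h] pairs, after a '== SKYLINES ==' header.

== SKYLINES ==
[[17,12],[21,0]]
[[17,12],[21,0],[41,4],[46,0]]
[[17,12],[21,0],[30,18],[41,4],[46,0]]
[[17,12],[21,0],[30,18],[41,12],[44,4],[46,0]]
[[17,12],[21,0],[30,18],[41,12],[44,4],[46,0]]
[[17,12],[19,13],[28,0],[30,18],[41,12],[44,4],[46,0]]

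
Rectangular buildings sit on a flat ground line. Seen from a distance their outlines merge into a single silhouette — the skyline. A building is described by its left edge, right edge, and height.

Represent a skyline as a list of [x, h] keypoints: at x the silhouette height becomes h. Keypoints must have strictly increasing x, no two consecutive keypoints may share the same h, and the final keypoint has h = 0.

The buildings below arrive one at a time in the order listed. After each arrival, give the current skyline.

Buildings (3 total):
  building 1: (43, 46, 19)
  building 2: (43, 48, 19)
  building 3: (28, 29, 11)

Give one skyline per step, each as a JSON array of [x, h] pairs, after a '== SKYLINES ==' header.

== SKYLINES ==
[[43,19],[46,0]]
[[43,19],[48,0]]
[[28,11],[29,0],[43,19],[48,0]]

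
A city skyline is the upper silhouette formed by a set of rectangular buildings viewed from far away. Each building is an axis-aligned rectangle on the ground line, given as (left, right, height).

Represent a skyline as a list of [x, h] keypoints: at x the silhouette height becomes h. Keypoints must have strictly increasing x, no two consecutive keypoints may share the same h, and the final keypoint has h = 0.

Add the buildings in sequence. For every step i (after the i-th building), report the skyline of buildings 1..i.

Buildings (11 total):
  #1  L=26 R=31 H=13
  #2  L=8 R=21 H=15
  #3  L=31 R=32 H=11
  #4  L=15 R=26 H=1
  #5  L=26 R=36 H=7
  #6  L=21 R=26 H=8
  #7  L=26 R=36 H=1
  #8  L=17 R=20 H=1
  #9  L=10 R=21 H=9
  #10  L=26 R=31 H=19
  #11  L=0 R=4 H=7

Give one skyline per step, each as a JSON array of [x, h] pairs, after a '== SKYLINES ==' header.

== SKYLINES ==
[[26,13],[31,0]]
[[8,15],[21,0],[26,13],[31,0]]
[[8,15],[21,0],[26,13],[31,11],[32,0]]
[[8,15],[21,1],[26,13],[31,11],[32,0]]
[[8,15],[21,1],[26,13],[31,11],[32,7],[36,0]]
[[8,15],[21,8],[26,13],[31,11],[32,7],[36,0]]
[[8,15],[21,8],[26,13],[31,11],[32,7],[36,0]]
[[8,15],[21,8],[26,13],[31,11],[32,7],[36,0]]
[[8,15],[21,8],[26,13],[31,11],[32,7],[36,0]]
[[8,15],[21,8],[26,19],[31,11],[32,7],[36,0]]
[[0,7],[4,0],[8,15],[21,8],[26,19],[31,11],[32,7],[36,0]]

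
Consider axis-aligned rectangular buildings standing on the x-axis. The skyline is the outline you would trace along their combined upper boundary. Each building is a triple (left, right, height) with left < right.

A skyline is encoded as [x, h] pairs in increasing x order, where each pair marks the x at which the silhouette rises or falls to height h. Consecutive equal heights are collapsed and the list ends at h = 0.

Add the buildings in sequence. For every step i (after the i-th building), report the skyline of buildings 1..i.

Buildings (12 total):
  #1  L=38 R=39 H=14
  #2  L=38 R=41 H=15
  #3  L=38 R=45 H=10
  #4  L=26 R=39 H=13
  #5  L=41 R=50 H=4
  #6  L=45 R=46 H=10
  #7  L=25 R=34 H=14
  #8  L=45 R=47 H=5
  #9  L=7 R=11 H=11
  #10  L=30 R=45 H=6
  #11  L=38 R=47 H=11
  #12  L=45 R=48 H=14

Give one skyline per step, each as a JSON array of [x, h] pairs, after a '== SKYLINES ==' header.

== SKYLINES ==
[[38,14],[39,0]]
[[38,15],[41,0]]
[[38,15],[41,10],[45,0]]
[[26,13],[38,15],[41,10],[45,0]]
[[26,13],[38,15],[41,10],[45,4],[50,0]]
[[26,13],[38,15],[41,10],[46,4],[50,0]]
[[25,14],[34,13],[38,15],[41,10],[46,4],[50,0]]
[[25,14],[34,13],[38,15],[41,10],[46,5],[47,4],[50,0]]
[[7,11],[11,0],[25,14],[34,13],[38,15],[41,10],[46,5],[47,4],[50,0]]
[[7,11],[11,0],[25,14],[34,13],[38,15],[41,10],[46,5],[47,4],[50,0]]
[[7,11],[11,0],[25,14],[34,13],[38,15],[41,11],[47,4],[50,0]]
[[7,11],[11,0],[25,14],[34,13],[38,15],[41,11],[45,14],[48,4],[50,0]]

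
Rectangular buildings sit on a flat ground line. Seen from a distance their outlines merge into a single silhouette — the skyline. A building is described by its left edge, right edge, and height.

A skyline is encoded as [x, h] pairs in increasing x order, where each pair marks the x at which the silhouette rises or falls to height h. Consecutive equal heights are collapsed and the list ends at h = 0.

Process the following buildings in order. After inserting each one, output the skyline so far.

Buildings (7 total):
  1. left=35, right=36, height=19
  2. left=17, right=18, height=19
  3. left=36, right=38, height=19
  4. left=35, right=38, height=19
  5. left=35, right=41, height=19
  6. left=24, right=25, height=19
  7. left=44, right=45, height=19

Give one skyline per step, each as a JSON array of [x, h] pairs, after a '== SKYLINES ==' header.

== SKYLINES ==
[[35,19],[36,0]]
[[17,19],[18,0],[35,19],[36,0]]
[[17,19],[18,0],[35,19],[38,0]]
[[17,19],[18,0],[35,19],[38,0]]
[[17,19],[18,0],[35,19],[41,0]]
[[17,19],[18,0],[24,19],[25,0],[35,19],[41,0]]
[[17,19],[18,0],[24,19],[25,0],[35,19],[41,0],[44,19],[45,0]]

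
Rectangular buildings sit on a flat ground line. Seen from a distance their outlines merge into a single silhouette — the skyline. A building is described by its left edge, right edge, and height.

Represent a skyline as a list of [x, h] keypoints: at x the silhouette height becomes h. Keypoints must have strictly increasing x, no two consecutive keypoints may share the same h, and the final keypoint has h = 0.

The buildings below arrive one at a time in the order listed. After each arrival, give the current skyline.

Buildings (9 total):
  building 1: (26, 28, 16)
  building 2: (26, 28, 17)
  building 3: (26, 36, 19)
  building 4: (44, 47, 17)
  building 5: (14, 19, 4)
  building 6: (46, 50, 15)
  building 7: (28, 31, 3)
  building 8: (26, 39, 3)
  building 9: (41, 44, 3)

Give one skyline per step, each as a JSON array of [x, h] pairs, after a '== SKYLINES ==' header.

== SKYLINES ==
[[26,16],[28,0]]
[[26,17],[28,0]]
[[26,19],[36,0]]
[[26,19],[36,0],[44,17],[47,0]]
[[14,4],[19,0],[26,19],[36,0],[44,17],[47,0]]
[[14,4],[19,0],[26,19],[36,0],[44,17],[47,15],[50,0]]
[[14,4],[19,0],[26,19],[36,0],[44,17],[47,15],[50,0]]
[[14,4],[19,0],[26,19],[36,3],[39,0],[44,17],[47,15],[50,0]]
[[14,4],[19,0],[26,19],[36,3],[39,0],[41,3],[44,17],[47,15],[50,0]]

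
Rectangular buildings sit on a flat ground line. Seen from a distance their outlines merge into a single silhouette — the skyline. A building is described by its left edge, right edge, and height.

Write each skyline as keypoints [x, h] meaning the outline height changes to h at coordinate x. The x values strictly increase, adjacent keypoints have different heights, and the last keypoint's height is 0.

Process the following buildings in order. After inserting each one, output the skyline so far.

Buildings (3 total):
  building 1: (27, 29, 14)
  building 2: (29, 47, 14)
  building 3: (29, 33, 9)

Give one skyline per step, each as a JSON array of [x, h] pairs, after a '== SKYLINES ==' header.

== SKYLINES ==
[[27,14],[29,0]]
[[27,14],[47,0]]
[[27,14],[47,0]]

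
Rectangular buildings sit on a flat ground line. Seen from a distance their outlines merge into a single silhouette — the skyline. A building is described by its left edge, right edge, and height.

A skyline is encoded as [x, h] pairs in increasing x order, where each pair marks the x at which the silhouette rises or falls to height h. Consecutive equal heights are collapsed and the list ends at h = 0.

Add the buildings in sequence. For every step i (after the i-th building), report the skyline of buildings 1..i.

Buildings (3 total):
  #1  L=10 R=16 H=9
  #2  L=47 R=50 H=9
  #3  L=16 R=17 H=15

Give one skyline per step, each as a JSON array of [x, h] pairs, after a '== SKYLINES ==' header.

== SKYLINES ==
[[10,9],[16,0]]
[[10,9],[16,0],[47,9],[50,0]]
[[10,9],[16,15],[17,0],[47,9],[50,0]]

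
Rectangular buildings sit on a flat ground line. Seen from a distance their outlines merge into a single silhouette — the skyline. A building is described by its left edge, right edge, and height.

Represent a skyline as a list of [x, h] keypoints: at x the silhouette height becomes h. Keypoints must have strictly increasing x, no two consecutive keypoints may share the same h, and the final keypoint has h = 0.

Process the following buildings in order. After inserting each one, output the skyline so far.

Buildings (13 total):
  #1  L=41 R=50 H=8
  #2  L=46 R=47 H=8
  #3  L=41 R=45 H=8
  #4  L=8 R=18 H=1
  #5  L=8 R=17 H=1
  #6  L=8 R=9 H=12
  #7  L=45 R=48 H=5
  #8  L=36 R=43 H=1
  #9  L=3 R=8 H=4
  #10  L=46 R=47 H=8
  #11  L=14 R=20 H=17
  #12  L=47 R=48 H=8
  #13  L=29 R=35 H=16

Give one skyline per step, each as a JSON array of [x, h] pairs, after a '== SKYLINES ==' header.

== SKYLINES ==
[[41,8],[50,0]]
[[41,8],[50,0]]
[[41,8],[50,0]]
[[8,1],[18,0],[41,8],[50,0]]
[[8,1],[18,0],[41,8],[50,0]]
[[8,12],[9,1],[18,0],[41,8],[50,0]]
[[8,12],[9,1],[18,0],[41,8],[50,0]]
[[8,12],[9,1],[18,0],[36,1],[41,8],[50,0]]
[[3,4],[8,12],[9,1],[18,0],[36,1],[41,8],[50,0]]
[[3,4],[8,12],[9,1],[18,0],[36,1],[41,8],[50,0]]
[[3,4],[8,12],[9,1],[14,17],[20,0],[36,1],[41,8],[50,0]]
[[3,4],[8,12],[9,1],[14,17],[20,0],[36,1],[41,8],[50,0]]
[[3,4],[8,12],[9,1],[14,17],[20,0],[29,16],[35,0],[36,1],[41,8],[50,0]]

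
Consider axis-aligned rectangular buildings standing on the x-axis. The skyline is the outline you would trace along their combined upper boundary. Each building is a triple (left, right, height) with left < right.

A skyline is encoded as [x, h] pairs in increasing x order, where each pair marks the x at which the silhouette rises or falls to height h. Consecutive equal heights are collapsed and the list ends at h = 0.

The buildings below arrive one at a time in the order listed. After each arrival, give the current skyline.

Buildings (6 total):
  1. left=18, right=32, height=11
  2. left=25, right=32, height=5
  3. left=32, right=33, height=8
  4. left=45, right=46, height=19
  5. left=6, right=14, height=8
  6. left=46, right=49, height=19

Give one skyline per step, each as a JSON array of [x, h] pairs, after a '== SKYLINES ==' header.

== SKYLINES ==
[[18,11],[32,0]]
[[18,11],[32,0]]
[[18,11],[32,8],[33,0]]
[[18,11],[32,8],[33,0],[45,19],[46,0]]
[[6,8],[14,0],[18,11],[32,8],[33,0],[45,19],[46,0]]
[[6,8],[14,0],[18,11],[32,8],[33,0],[45,19],[49,0]]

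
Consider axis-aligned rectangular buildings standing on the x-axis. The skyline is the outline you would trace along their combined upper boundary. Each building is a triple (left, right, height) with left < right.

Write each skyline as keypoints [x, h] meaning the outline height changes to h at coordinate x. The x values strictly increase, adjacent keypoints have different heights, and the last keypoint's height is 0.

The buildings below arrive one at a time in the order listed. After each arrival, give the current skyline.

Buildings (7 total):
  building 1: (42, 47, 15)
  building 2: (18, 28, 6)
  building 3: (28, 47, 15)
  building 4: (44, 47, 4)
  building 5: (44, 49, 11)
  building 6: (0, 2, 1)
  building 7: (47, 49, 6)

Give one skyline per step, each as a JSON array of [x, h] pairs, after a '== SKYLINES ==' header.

== SKYLINES ==
[[42,15],[47,0]]
[[18,6],[28,0],[42,15],[47,0]]
[[18,6],[28,15],[47,0]]
[[18,6],[28,15],[47,0]]
[[18,6],[28,15],[47,11],[49,0]]
[[0,1],[2,0],[18,6],[28,15],[47,11],[49,0]]
[[0,1],[2,0],[18,6],[28,15],[47,11],[49,0]]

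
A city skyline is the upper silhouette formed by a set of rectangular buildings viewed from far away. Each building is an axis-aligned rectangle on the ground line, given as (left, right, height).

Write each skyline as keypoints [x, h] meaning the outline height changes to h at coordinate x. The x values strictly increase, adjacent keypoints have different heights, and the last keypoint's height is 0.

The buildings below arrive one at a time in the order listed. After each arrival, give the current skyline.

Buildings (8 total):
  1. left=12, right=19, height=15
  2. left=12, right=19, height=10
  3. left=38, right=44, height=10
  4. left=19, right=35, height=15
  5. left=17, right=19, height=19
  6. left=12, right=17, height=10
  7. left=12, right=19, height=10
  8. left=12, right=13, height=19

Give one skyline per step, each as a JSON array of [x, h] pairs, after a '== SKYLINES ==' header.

== SKYLINES ==
[[12,15],[19,0]]
[[12,15],[19,0]]
[[12,15],[19,0],[38,10],[44,0]]
[[12,15],[35,0],[38,10],[44,0]]
[[12,15],[17,19],[19,15],[35,0],[38,10],[44,0]]
[[12,15],[17,19],[19,15],[35,0],[38,10],[44,0]]
[[12,15],[17,19],[19,15],[35,0],[38,10],[44,0]]
[[12,19],[13,15],[17,19],[19,15],[35,0],[38,10],[44,0]]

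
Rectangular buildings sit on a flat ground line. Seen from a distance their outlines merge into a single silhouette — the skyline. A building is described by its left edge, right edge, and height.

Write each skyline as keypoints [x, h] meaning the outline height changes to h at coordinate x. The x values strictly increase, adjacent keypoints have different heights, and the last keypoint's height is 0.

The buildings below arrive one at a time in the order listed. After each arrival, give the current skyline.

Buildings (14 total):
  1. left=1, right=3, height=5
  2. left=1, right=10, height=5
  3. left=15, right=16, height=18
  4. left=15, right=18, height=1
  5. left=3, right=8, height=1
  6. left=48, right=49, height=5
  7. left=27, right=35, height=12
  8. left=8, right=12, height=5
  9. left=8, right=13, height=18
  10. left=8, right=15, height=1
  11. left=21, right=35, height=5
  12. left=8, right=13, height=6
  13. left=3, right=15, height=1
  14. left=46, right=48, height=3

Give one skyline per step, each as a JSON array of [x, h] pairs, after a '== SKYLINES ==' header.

== SKYLINES ==
[[1,5],[3,0]]
[[1,5],[10,0]]
[[1,5],[10,0],[15,18],[16,0]]
[[1,5],[10,0],[15,18],[16,1],[18,0]]
[[1,5],[10,0],[15,18],[16,1],[18,0]]
[[1,5],[10,0],[15,18],[16,1],[18,0],[48,5],[49,0]]
[[1,5],[10,0],[15,18],[16,1],[18,0],[27,12],[35,0],[48,5],[49,0]]
[[1,5],[12,0],[15,18],[16,1],[18,0],[27,12],[35,0],[48,5],[49,0]]
[[1,5],[8,18],[13,0],[15,18],[16,1],[18,0],[27,12],[35,0],[48,5],[49,0]]
[[1,5],[8,18],[13,1],[15,18],[16,1],[18,0],[27,12],[35,0],[48,5],[49,0]]
[[1,5],[8,18],[13,1],[15,18],[16,1],[18,0],[21,5],[27,12],[35,0],[48,5],[49,0]]
[[1,5],[8,18],[13,1],[15,18],[16,1],[18,0],[21,5],[27,12],[35,0],[48,5],[49,0]]
[[1,5],[8,18],[13,1],[15,18],[16,1],[18,0],[21,5],[27,12],[35,0],[48,5],[49,0]]
[[1,5],[8,18],[13,1],[15,18],[16,1],[18,0],[21,5],[27,12],[35,0],[46,3],[48,5],[49,0]]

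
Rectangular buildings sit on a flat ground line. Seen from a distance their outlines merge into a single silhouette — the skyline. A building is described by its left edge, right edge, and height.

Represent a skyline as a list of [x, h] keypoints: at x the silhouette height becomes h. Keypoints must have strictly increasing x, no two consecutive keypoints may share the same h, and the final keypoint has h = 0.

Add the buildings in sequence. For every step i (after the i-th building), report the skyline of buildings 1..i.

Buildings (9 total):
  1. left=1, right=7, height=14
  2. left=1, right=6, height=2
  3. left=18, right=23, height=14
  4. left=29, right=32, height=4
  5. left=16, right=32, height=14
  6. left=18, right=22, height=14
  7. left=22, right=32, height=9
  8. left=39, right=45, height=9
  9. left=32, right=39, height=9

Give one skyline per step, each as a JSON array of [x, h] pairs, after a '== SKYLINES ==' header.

== SKYLINES ==
[[1,14],[7,0]]
[[1,14],[7,0]]
[[1,14],[7,0],[18,14],[23,0]]
[[1,14],[7,0],[18,14],[23,0],[29,4],[32,0]]
[[1,14],[7,0],[16,14],[32,0]]
[[1,14],[7,0],[16,14],[32,0]]
[[1,14],[7,0],[16,14],[32,0]]
[[1,14],[7,0],[16,14],[32,0],[39,9],[45,0]]
[[1,14],[7,0],[16,14],[32,9],[45,0]]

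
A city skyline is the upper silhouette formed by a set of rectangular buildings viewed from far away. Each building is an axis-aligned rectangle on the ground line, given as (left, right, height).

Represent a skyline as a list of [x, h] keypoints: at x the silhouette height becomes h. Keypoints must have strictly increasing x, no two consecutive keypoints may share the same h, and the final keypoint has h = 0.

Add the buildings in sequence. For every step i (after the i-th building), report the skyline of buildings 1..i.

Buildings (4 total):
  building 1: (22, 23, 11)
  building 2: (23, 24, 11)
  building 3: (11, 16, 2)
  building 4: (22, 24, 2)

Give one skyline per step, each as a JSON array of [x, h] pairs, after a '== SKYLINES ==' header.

== SKYLINES ==
[[22,11],[23,0]]
[[22,11],[24,0]]
[[11,2],[16,0],[22,11],[24,0]]
[[11,2],[16,0],[22,11],[24,0]]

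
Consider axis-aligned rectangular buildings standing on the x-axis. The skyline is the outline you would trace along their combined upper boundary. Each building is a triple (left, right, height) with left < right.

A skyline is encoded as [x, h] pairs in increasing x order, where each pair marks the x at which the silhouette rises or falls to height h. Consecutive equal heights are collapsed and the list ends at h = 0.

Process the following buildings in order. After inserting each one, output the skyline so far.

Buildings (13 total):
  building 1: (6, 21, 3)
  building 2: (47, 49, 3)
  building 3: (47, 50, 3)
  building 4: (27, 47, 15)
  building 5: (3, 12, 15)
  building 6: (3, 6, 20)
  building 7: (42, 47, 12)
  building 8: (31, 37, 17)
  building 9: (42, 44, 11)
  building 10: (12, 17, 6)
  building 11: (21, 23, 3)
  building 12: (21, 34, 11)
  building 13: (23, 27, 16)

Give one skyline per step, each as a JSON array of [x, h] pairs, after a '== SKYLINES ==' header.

== SKYLINES ==
[[6,3],[21,0]]
[[6,3],[21,0],[47,3],[49,0]]
[[6,3],[21,0],[47,3],[50,0]]
[[6,3],[21,0],[27,15],[47,3],[50,0]]
[[3,15],[12,3],[21,0],[27,15],[47,3],[50,0]]
[[3,20],[6,15],[12,3],[21,0],[27,15],[47,3],[50,0]]
[[3,20],[6,15],[12,3],[21,0],[27,15],[47,3],[50,0]]
[[3,20],[6,15],[12,3],[21,0],[27,15],[31,17],[37,15],[47,3],[50,0]]
[[3,20],[6,15],[12,3],[21,0],[27,15],[31,17],[37,15],[47,3],[50,0]]
[[3,20],[6,15],[12,6],[17,3],[21,0],[27,15],[31,17],[37,15],[47,3],[50,0]]
[[3,20],[6,15],[12,6],[17,3],[23,0],[27,15],[31,17],[37,15],[47,3],[50,0]]
[[3,20],[6,15],[12,6],[17,3],[21,11],[27,15],[31,17],[37,15],[47,3],[50,0]]
[[3,20],[6,15],[12,6],[17,3],[21,11],[23,16],[27,15],[31,17],[37,15],[47,3],[50,0]]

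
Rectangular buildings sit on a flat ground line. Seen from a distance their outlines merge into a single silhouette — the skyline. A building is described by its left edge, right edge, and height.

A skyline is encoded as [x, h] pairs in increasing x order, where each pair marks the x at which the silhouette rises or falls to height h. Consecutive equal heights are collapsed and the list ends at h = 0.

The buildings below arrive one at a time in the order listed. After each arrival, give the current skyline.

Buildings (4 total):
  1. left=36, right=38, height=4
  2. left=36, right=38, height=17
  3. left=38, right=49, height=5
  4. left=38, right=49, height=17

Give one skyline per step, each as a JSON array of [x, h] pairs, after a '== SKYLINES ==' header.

== SKYLINES ==
[[36,4],[38,0]]
[[36,17],[38,0]]
[[36,17],[38,5],[49,0]]
[[36,17],[49,0]]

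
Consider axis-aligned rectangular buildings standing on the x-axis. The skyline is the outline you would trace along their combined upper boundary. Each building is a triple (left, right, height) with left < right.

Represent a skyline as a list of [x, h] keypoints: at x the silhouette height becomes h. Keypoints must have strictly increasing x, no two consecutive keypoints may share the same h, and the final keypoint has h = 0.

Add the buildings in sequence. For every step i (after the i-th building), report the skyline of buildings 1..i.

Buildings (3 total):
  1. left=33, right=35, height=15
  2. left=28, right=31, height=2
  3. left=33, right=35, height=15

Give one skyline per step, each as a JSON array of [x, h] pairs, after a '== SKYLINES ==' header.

== SKYLINES ==
[[33,15],[35,0]]
[[28,2],[31,0],[33,15],[35,0]]
[[28,2],[31,0],[33,15],[35,0]]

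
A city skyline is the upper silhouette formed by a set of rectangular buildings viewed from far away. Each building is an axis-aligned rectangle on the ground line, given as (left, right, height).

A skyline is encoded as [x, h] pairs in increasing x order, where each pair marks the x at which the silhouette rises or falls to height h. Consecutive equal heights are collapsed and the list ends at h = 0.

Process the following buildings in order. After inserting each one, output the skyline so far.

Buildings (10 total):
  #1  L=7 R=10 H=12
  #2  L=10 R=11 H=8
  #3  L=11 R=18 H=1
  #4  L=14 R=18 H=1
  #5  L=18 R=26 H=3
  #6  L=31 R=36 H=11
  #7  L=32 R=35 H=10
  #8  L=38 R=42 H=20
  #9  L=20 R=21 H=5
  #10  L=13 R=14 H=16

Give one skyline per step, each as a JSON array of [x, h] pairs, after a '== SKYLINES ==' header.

== SKYLINES ==
[[7,12],[10,0]]
[[7,12],[10,8],[11,0]]
[[7,12],[10,8],[11,1],[18,0]]
[[7,12],[10,8],[11,1],[18,0]]
[[7,12],[10,8],[11,1],[18,3],[26,0]]
[[7,12],[10,8],[11,1],[18,3],[26,0],[31,11],[36,0]]
[[7,12],[10,8],[11,1],[18,3],[26,0],[31,11],[36,0]]
[[7,12],[10,8],[11,1],[18,3],[26,0],[31,11],[36,0],[38,20],[42,0]]
[[7,12],[10,8],[11,1],[18,3],[20,5],[21,3],[26,0],[31,11],[36,0],[38,20],[42,0]]
[[7,12],[10,8],[11,1],[13,16],[14,1],[18,3],[20,5],[21,3],[26,0],[31,11],[36,0],[38,20],[42,0]]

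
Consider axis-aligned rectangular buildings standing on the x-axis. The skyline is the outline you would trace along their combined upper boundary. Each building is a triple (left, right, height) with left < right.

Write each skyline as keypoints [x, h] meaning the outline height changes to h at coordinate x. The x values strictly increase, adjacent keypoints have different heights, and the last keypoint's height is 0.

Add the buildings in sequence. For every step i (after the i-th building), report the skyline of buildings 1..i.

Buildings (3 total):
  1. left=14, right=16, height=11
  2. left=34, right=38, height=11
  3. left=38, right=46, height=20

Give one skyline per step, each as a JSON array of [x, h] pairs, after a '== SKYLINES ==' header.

== SKYLINES ==
[[14,11],[16,0]]
[[14,11],[16,0],[34,11],[38,0]]
[[14,11],[16,0],[34,11],[38,20],[46,0]]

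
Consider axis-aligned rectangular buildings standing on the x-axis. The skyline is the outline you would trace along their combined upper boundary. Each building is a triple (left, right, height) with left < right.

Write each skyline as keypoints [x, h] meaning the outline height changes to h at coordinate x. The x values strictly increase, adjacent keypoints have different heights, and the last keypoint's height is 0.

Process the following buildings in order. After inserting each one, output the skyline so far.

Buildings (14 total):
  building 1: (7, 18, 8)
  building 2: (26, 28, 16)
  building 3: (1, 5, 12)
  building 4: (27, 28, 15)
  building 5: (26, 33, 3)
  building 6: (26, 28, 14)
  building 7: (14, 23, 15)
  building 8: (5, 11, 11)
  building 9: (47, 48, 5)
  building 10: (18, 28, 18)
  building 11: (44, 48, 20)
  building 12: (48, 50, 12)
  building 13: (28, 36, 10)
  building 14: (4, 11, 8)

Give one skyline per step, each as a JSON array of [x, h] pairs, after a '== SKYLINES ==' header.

== SKYLINES ==
[[7,8],[18,0]]
[[7,8],[18,0],[26,16],[28,0]]
[[1,12],[5,0],[7,8],[18,0],[26,16],[28,0]]
[[1,12],[5,0],[7,8],[18,0],[26,16],[28,0]]
[[1,12],[5,0],[7,8],[18,0],[26,16],[28,3],[33,0]]
[[1,12],[5,0],[7,8],[18,0],[26,16],[28,3],[33,0]]
[[1,12],[5,0],[7,8],[14,15],[23,0],[26,16],[28,3],[33,0]]
[[1,12],[5,11],[11,8],[14,15],[23,0],[26,16],[28,3],[33,0]]
[[1,12],[5,11],[11,8],[14,15],[23,0],[26,16],[28,3],[33,0],[47,5],[48,0]]
[[1,12],[5,11],[11,8],[14,15],[18,18],[28,3],[33,0],[47,5],[48,0]]
[[1,12],[5,11],[11,8],[14,15],[18,18],[28,3],[33,0],[44,20],[48,0]]
[[1,12],[5,11],[11,8],[14,15],[18,18],[28,3],[33,0],[44,20],[48,12],[50,0]]
[[1,12],[5,11],[11,8],[14,15],[18,18],[28,10],[36,0],[44,20],[48,12],[50,0]]
[[1,12],[5,11],[11,8],[14,15],[18,18],[28,10],[36,0],[44,20],[48,12],[50,0]]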